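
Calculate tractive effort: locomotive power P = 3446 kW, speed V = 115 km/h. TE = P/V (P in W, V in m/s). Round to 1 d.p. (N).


Convert: P = 3446 kW = 3446000 W
V = 115 / 3.6 = 31.9444 m/s
TE = 3446000 / 31.9444
TE = 107874.8 N

107874.8


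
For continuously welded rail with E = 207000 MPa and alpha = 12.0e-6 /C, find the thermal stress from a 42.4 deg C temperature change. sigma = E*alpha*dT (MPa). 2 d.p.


sigma = E * alpha * dT
sigma = 207000 * 12.0e-6 * 42.4
sigma = 2.484 * 42.4
sigma = 105.32 MPa

105.32


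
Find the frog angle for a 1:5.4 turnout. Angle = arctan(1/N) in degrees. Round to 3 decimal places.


1/N = 1/5.4 = 0.185185
angle = arctan(0.185185) = 0.183111 rad
angle = 0.183111 * 180/pi = 10.491 degrees

10.491


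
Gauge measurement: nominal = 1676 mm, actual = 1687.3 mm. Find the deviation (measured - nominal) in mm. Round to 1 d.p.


Deviation = measured - nominal
Deviation = 1687.3 - 1676
Deviation = 11.3 mm

11.3


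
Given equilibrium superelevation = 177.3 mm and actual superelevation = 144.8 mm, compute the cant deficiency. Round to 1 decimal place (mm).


Cant deficiency = equilibrium cant - actual cant
CD = 177.3 - 144.8
CD = 32.5 mm

32.5


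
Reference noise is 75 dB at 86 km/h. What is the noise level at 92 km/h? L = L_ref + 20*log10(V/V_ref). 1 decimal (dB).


V/V_ref = 92 / 86 = 1.069767
log10(1.069767) = 0.029289
20 * 0.029289 = 0.5858
L = 75 + 0.5858 = 75.6 dB

75.6


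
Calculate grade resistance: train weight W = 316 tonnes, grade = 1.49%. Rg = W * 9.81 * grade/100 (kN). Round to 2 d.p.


Rg = W * 9.81 * grade / 100
Rg = 316 * 9.81 * 1.49 / 100
Rg = 3099.96 * 0.0149
Rg = 46.19 kN

46.19


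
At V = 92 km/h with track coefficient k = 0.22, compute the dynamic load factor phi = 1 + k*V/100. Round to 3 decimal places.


phi = 1 + k * V / 100
phi = 1 + 0.22 * 92 / 100
phi = 1 + 0.2024
phi = 1.202

1.202


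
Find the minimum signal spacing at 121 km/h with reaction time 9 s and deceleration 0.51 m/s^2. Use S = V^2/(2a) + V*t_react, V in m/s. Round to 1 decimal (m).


V = 121 / 3.6 = 33.6111 m/s
Braking distance = 33.6111^2 / (2*0.51) = 1107.5557 m
Sighting distance = 33.6111 * 9 = 302.5 m
S = 1107.5557 + 302.5 = 1410.1 m

1410.1


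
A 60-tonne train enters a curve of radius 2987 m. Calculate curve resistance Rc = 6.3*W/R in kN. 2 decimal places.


Rc = 6.3 * W / R
Rc = 6.3 * 60 / 2987
Rc = 378.0 / 2987
Rc = 0.13 kN

0.13


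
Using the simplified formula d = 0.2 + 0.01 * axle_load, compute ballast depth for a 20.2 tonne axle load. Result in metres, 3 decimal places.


d = 0.2 + 0.01 * 20.2
d = 0.2 + 0.202
d = 0.402 m

0.402


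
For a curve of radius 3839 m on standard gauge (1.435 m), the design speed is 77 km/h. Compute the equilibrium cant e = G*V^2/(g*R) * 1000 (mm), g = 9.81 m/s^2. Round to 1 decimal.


Convert speed: V = 77 / 3.6 = 21.3889 m/s
Apply formula: e = 1.435 * 21.3889^2 / (9.81 * 3839)
e = 1.435 * 457.4846 / 37660.59
e = 0.017432 m = 17.4 mm

17.4


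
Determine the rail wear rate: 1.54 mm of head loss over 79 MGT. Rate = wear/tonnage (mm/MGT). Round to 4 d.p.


Wear rate = total wear / cumulative tonnage
Rate = 1.54 / 79
Rate = 0.0195 mm/MGT

0.0195


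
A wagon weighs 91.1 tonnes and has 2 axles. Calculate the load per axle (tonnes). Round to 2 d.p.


Load per axle = total weight / number of axles
Load = 91.1 / 2
Load = 45.55 tonnes

45.55


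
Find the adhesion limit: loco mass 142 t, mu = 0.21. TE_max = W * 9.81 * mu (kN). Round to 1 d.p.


TE_max = W * g * mu
TE_max = 142 * 9.81 * 0.21
TE_max = 1393.02 * 0.21
TE_max = 292.5 kN

292.5


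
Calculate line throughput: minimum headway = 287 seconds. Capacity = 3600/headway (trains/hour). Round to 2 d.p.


Capacity = 3600 / headway
Capacity = 3600 / 287
Capacity = 12.54 trains/hour

12.54


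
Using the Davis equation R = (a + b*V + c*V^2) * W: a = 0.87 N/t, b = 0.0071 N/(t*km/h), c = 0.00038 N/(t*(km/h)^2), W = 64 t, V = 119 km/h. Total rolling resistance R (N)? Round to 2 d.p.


b*V = 0.0071 * 119 = 0.8449
c*V^2 = 0.00038 * 14161 = 5.38118
R_per_t = 0.87 + 0.8449 + 5.38118 = 7.09608 N/t
R_total = 7.09608 * 64 = 454.15 N

454.15


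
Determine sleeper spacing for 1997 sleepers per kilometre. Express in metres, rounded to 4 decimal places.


Spacing = 1000 m / number of sleepers
Spacing = 1000 / 1997
Spacing = 0.5008 m

0.5008


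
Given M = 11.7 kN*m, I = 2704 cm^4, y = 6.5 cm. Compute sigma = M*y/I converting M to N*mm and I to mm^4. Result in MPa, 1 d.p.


Convert units:
M = 11.7 kN*m = 11700000 N*mm
y = 6.5 cm = 65 mm
I = 2704 cm^4 = 27040000 mm^4
sigma = 11700000 * 65 / 27040000
sigma = 28.1 MPa

28.1


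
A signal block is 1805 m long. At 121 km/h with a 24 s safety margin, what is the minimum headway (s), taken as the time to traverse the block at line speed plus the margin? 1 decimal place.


V = 121 / 3.6 = 33.6111 m/s
Block traversal time = 1805 / 33.6111 = 53.7025 s
Headway = 53.7025 + 24
Headway = 77.7 s

77.7


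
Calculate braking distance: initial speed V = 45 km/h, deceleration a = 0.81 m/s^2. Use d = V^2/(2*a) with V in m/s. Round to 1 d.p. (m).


Convert speed: V = 45 / 3.6 = 12.5 m/s
V^2 = 156.25
d = 156.25 / (2 * 0.81)
d = 156.25 / 1.62
d = 96.5 m

96.5


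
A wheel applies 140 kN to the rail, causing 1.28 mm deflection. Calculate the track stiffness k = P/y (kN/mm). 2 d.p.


Track stiffness k = P / y
k = 140 / 1.28
k = 109.38 kN/mm

109.38


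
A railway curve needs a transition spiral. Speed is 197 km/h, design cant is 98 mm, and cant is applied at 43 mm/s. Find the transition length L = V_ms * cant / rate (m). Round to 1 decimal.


Convert speed: V = 197 / 3.6 = 54.7222 m/s
L = 54.7222 * 98 / 43
L = 5362.7778 / 43
L = 124.7 m

124.7


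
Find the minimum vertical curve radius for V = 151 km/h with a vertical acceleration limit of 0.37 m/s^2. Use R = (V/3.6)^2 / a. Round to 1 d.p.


Convert speed: V = 151 / 3.6 = 41.9444 m/s
V^2 = 1759.3364 m^2/s^2
R_v = 1759.3364 / 0.37
R_v = 4755.0 m

4755.0


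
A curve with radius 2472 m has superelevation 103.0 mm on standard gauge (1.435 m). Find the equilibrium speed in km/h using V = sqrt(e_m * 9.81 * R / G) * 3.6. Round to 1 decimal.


Convert cant: e = 103.0 mm = 0.1030 m
V_ms = sqrt(0.1030 * 9.81 * 2472 / 1.435)
V_ms = sqrt(1740.615303) = 41.7207 m/s
V = 41.7207 * 3.6 = 150.2 km/h

150.2


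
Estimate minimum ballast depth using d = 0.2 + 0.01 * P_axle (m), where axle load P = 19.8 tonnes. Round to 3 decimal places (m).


d = 0.2 + 0.01 * 19.8
d = 0.2 + 0.198
d = 0.398 m

0.398


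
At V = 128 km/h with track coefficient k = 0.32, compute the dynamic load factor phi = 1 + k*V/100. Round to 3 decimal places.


phi = 1 + k * V / 100
phi = 1 + 0.32 * 128 / 100
phi = 1 + 0.4096
phi = 1.410

1.410


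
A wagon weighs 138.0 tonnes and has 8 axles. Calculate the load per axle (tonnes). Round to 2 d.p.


Load per axle = total weight / number of axles
Load = 138.0 / 8
Load = 17.25 tonnes

17.25


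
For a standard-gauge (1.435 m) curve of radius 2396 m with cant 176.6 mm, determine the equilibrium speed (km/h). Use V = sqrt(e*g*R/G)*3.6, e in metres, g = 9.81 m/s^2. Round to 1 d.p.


Convert cant: e = 176.6 mm = 0.1766 m
V_ms = sqrt(0.1766 * 9.81 * 2396 / 1.435)
V_ms = sqrt(2892.641544) = 53.7833 m/s
V = 53.7833 * 3.6 = 193.6 km/h

193.6


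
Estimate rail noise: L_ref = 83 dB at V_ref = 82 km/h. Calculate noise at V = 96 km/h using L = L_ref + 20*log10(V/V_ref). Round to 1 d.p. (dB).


V/V_ref = 96 / 82 = 1.170732
log10(1.170732) = 0.068457
20 * 0.068457 = 1.3691
L = 83 + 1.3691 = 84.4 dB

84.4


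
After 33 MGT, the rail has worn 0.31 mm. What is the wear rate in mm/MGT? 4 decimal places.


Wear rate = total wear / cumulative tonnage
Rate = 0.31 / 33
Rate = 0.0094 mm/MGT

0.0094


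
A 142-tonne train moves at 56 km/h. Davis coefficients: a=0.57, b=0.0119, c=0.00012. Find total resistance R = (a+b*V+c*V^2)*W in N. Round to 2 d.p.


b*V = 0.0119 * 56 = 0.6664
c*V^2 = 0.00012 * 3136 = 0.37632
R_per_t = 0.57 + 0.6664 + 0.37632 = 1.61272 N/t
R_total = 1.61272 * 142 = 229.01 N

229.01


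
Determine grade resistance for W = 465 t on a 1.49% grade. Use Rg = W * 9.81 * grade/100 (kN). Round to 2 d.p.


Rg = W * 9.81 * grade / 100
Rg = 465 * 9.81 * 1.49 / 100
Rg = 4561.65 * 0.0149
Rg = 67.97 kN

67.97


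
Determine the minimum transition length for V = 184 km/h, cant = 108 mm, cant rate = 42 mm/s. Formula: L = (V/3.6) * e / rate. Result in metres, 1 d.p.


Convert speed: V = 184 / 3.6 = 51.1111 m/s
L = 51.1111 * 108 / 42
L = 5520.0 / 42
L = 131.4 m

131.4


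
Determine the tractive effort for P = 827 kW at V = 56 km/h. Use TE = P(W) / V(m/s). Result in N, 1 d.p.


Convert: P = 827 kW = 827000 W
V = 56 / 3.6 = 15.5556 m/s
TE = 827000 / 15.5556
TE = 53164.3 N

53164.3


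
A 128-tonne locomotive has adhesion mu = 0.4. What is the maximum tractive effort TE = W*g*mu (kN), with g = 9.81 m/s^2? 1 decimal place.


TE_max = W * g * mu
TE_max = 128 * 9.81 * 0.4
TE_max = 1255.68 * 0.4
TE_max = 502.3 kN

502.3


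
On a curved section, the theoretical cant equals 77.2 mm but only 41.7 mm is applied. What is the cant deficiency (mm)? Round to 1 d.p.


Cant deficiency = equilibrium cant - actual cant
CD = 77.2 - 41.7
CD = 35.5 mm

35.5


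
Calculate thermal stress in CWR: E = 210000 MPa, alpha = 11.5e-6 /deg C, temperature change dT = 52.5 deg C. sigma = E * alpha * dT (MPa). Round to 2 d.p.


sigma = E * alpha * dT
sigma = 210000 * 11.5e-6 * 52.5
sigma = 2.415 * 52.5
sigma = 126.79 MPa

126.79


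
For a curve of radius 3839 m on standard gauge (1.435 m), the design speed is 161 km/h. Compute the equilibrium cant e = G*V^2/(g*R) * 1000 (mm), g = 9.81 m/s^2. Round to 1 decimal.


Convert speed: V = 161 / 3.6 = 44.7222 m/s
Apply formula: e = 1.435 * 44.7222^2 / (9.81 * 3839)
e = 1.435 * 2000.0772 / 37660.59
e = 0.07621 m = 76.2 mm

76.2


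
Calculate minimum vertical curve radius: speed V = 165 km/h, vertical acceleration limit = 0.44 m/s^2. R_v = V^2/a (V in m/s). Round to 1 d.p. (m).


Convert speed: V = 165 / 3.6 = 45.8333 m/s
V^2 = 2100.6944 m^2/s^2
R_v = 2100.6944 / 0.44
R_v = 4774.3 m

4774.3


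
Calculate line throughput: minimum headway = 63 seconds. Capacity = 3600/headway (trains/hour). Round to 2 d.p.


Capacity = 3600 / headway
Capacity = 3600 / 63
Capacity = 57.14 trains/hour

57.14


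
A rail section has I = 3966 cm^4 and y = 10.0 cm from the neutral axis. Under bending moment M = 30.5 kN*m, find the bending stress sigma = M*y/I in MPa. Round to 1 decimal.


Convert units:
M = 30.5 kN*m = 30500000 N*mm
y = 10.0 cm = 100 mm
I = 3966 cm^4 = 39660000 mm^4
sigma = 30500000 * 100 / 39660000
sigma = 76.9 MPa

76.9


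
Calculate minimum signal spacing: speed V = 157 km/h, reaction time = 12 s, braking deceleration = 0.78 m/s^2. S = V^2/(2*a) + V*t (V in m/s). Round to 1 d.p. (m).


V = 157 / 3.6 = 43.6111 m/s
Braking distance = 43.6111^2 / (2*0.78) = 1219.1853 m
Sighting distance = 43.6111 * 12 = 523.3333 m
S = 1219.1853 + 523.3333 = 1742.5 m

1742.5


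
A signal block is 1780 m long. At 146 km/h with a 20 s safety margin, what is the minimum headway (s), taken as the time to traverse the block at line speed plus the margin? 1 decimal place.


V = 146 / 3.6 = 40.5556 m/s
Block traversal time = 1780 / 40.5556 = 43.8904 s
Headway = 43.8904 + 20
Headway = 63.9 s

63.9


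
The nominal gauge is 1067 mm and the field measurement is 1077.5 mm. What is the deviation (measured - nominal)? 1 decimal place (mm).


Deviation = measured - nominal
Deviation = 1077.5 - 1067
Deviation = 10.5 mm

10.5


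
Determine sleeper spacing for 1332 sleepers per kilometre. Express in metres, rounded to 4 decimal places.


Spacing = 1000 m / number of sleepers
Spacing = 1000 / 1332
Spacing = 0.7508 m

0.7508


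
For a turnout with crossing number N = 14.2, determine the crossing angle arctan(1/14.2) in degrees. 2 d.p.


1/N = 1/14.2 = 0.070423
angle = arctan(0.070423) = 0.070306 rad
angle = 0.070306 * 180/pi = 4.03 degrees

4.03


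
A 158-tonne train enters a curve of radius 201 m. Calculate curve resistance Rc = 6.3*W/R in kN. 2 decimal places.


Rc = 6.3 * W / R
Rc = 6.3 * 158 / 201
Rc = 995.4 / 201
Rc = 4.95 kN

4.95


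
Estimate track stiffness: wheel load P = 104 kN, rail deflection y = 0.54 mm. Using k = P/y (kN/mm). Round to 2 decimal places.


Track stiffness k = P / y
k = 104 / 0.54
k = 192.59 kN/mm

192.59


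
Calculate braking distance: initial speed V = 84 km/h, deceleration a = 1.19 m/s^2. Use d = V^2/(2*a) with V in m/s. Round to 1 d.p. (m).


Convert speed: V = 84 / 3.6 = 23.3333 m/s
V^2 = 544.4444
d = 544.4444 / (2 * 1.19)
d = 544.4444 / 2.38
d = 228.8 m

228.8


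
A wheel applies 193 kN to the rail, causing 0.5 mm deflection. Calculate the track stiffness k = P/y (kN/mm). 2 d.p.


Track stiffness k = P / y
k = 193 / 0.5
k = 386.00 kN/mm

386.00


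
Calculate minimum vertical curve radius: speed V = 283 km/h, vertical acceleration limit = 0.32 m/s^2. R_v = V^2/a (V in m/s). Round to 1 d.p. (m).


Convert speed: V = 283 / 3.6 = 78.6111 m/s
V^2 = 6179.7068 m^2/s^2
R_v = 6179.7068 / 0.32
R_v = 19311.6 m

19311.6


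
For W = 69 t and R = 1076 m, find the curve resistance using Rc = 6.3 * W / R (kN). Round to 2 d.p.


Rc = 6.3 * W / R
Rc = 6.3 * 69 / 1076
Rc = 434.7 / 1076
Rc = 0.40 kN

0.40


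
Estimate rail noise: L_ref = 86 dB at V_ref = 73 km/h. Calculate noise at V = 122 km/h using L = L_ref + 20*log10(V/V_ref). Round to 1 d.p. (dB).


V/V_ref = 122 / 73 = 1.671233
log10(1.671233) = 0.223037
20 * 0.223037 = 4.4607
L = 86 + 4.4607 = 90.5 dB

90.5


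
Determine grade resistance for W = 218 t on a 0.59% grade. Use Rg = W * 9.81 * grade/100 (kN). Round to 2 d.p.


Rg = W * 9.81 * grade / 100
Rg = 218 * 9.81 * 0.59 / 100
Rg = 2138.58 * 0.0059
Rg = 12.62 kN

12.62


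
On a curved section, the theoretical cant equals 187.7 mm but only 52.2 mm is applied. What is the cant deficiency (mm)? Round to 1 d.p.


Cant deficiency = equilibrium cant - actual cant
CD = 187.7 - 52.2
CD = 135.5 mm

135.5


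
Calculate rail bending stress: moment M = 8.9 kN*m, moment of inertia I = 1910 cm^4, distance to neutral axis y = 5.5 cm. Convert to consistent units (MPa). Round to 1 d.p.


Convert units:
M = 8.9 kN*m = 8900000 N*mm
y = 5.5 cm = 55 mm
I = 1910 cm^4 = 19100000 mm^4
sigma = 8900000 * 55 / 19100000
sigma = 25.6 MPa

25.6


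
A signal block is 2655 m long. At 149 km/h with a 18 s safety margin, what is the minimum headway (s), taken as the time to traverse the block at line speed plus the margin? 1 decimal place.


V = 149 / 3.6 = 41.3889 m/s
Block traversal time = 2655 / 41.3889 = 64.1477 s
Headway = 64.1477 + 18
Headway = 82.1 s

82.1


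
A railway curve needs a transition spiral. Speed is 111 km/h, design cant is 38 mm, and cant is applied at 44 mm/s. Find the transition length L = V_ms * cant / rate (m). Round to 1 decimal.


Convert speed: V = 111 / 3.6 = 30.8333 m/s
L = 30.8333 * 38 / 44
L = 1171.6667 / 44
L = 26.6 m

26.6


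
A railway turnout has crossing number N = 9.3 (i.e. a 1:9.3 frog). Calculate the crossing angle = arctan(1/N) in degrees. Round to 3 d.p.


1/N = 1/9.3 = 0.107527
angle = arctan(0.107527) = 0.107115 rad
angle = 0.107115 * 180/pi = 6.137 degrees

6.137


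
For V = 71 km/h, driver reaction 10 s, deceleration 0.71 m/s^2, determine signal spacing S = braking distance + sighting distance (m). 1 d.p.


V = 71 / 3.6 = 19.7222 m/s
Braking distance = 19.7222^2 / (2*0.71) = 273.9198 m
Sighting distance = 19.7222 * 10 = 197.2222 m
S = 273.9198 + 197.2222 = 471.1 m

471.1


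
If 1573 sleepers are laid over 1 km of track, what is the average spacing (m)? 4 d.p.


Spacing = 1000 m / number of sleepers
Spacing = 1000 / 1573
Spacing = 0.6357 m

0.6357


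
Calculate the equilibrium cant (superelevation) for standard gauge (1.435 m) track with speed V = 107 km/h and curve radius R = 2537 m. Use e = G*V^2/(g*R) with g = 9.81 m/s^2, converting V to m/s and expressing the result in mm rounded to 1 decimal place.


Convert speed: V = 107 / 3.6 = 29.7222 m/s
Apply formula: e = 1.435 * 29.7222^2 / (9.81 * 2537)
e = 1.435 * 883.4105 / 24887.97
e = 0.050936 m = 50.9 mm

50.9


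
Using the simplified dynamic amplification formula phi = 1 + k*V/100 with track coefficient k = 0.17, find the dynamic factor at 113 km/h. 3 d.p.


phi = 1 + k * V / 100
phi = 1 + 0.17 * 113 / 100
phi = 1 + 0.1921
phi = 1.192

1.192


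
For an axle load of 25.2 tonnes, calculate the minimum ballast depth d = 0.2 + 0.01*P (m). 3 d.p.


d = 0.2 + 0.01 * 25.2
d = 0.2 + 0.252
d = 0.452 m

0.452


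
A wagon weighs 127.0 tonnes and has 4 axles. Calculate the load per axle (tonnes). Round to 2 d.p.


Load per axle = total weight / number of axles
Load = 127.0 / 4
Load = 31.75 tonnes

31.75


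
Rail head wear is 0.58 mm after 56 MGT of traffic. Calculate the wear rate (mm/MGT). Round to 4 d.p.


Wear rate = total wear / cumulative tonnage
Rate = 0.58 / 56
Rate = 0.0104 mm/MGT

0.0104


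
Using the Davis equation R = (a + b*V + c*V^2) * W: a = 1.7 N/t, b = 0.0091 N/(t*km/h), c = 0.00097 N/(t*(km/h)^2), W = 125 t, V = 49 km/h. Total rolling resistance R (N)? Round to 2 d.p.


b*V = 0.0091 * 49 = 0.4459
c*V^2 = 0.00097 * 2401 = 2.32897
R_per_t = 1.7 + 0.4459 + 2.32897 = 4.47487 N/t
R_total = 4.47487 * 125 = 559.36 N

559.36


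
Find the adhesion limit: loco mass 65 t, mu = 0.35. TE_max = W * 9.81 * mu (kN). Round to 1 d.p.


TE_max = W * g * mu
TE_max = 65 * 9.81 * 0.35
TE_max = 637.65 * 0.35
TE_max = 223.2 kN

223.2


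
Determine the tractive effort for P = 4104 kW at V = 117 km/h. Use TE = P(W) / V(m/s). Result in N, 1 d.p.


Convert: P = 4104 kW = 4104000 W
V = 117 / 3.6 = 32.5 m/s
TE = 4104000 / 32.5
TE = 126276.9 N

126276.9


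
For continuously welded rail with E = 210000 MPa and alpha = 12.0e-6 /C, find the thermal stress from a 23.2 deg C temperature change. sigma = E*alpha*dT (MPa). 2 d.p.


sigma = E * alpha * dT
sigma = 210000 * 12.0e-6 * 23.2
sigma = 2.52 * 23.2
sigma = 58.46 MPa

58.46


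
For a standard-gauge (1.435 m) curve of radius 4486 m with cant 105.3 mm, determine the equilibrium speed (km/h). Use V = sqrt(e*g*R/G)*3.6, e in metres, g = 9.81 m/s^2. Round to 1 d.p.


Convert cant: e = 105.3 mm = 0.1053 m
V_ms = sqrt(0.1053 * 9.81 * 4486 / 1.435)
V_ms = sqrt(3229.272891) = 56.8267 m/s
V = 56.8267 * 3.6 = 204.6 km/h

204.6


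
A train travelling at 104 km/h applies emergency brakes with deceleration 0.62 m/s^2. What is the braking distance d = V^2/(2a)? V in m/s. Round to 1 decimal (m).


Convert speed: V = 104 / 3.6 = 28.8889 m/s
V^2 = 834.5679
d = 834.5679 / (2 * 0.62)
d = 834.5679 / 1.24
d = 673.0 m

673.0


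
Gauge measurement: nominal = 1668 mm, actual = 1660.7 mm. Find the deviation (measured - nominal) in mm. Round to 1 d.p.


Deviation = measured - nominal
Deviation = 1660.7 - 1668
Deviation = -7.3 mm

-7.3


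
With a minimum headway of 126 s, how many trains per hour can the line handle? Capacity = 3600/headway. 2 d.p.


Capacity = 3600 / headway
Capacity = 3600 / 126
Capacity = 28.57 trains/hour

28.57


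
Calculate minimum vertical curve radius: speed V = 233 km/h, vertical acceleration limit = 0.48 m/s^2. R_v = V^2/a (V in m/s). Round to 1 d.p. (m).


Convert speed: V = 233 / 3.6 = 64.7222 m/s
V^2 = 4188.966 m^2/s^2
R_v = 4188.966 / 0.48
R_v = 8727.0 m

8727.0


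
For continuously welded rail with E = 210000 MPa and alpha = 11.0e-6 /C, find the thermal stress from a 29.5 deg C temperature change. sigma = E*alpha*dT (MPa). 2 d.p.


sigma = E * alpha * dT
sigma = 210000 * 11.0e-6 * 29.5
sigma = 2.31 * 29.5
sigma = 68.15 MPa

68.15


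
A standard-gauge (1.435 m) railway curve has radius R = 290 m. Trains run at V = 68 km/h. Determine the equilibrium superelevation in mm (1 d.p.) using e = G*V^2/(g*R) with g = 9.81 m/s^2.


Convert speed: V = 68 / 3.6 = 18.8889 m/s
Apply formula: e = 1.435 * 18.8889^2 / (9.81 * 290)
e = 1.435 * 356.7901 / 2844.9
e = 0.179969 m = 180.0 mm

180.0


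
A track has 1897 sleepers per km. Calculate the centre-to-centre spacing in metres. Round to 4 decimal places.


Spacing = 1000 m / number of sleepers
Spacing = 1000 / 1897
Spacing = 0.5271 m

0.5271


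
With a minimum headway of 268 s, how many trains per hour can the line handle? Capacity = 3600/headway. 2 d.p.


Capacity = 3600 / headway
Capacity = 3600 / 268
Capacity = 13.43 trains/hour

13.43


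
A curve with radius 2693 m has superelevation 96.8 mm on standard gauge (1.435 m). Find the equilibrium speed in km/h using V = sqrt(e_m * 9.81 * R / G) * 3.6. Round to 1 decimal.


Convert cant: e = 96.8 mm = 0.0968 m
V_ms = sqrt(0.0968 * 9.81 * 2693 / 1.435)
V_ms = sqrt(1782.086651) = 42.2148 m/s
V = 42.2148 * 3.6 = 152.0 km/h

152.0


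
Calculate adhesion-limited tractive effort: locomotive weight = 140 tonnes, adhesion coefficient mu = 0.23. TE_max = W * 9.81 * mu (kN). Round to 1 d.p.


TE_max = W * g * mu
TE_max = 140 * 9.81 * 0.23
TE_max = 1373.4 * 0.23
TE_max = 315.9 kN

315.9


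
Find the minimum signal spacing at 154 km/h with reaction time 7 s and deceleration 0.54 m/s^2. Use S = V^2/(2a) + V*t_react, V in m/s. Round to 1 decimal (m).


V = 154 / 3.6 = 42.7778 m/s
Braking distance = 42.7778^2 / (2*0.54) = 1694.3873 m
Sighting distance = 42.7778 * 7 = 299.4444 m
S = 1694.3873 + 299.4444 = 1993.8 m

1993.8


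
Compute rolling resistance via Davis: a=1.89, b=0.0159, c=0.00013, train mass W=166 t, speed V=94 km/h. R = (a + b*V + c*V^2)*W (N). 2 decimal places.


b*V = 0.0159 * 94 = 1.4946
c*V^2 = 0.00013 * 8836 = 1.14868
R_per_t = 1.89 + 1.4946 + 1.14868 = 4.53328 N/t
R_total = 4.53328 * 166 = 752.52 N

752.52


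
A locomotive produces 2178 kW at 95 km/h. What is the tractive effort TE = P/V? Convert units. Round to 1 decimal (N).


Convert: P = 2178 kW = 2178000 W
V = 95 / 3.6 = 26.3889 m/s
TE = 2178000 / 26.3889
TE = 82534.7 N

82534.7


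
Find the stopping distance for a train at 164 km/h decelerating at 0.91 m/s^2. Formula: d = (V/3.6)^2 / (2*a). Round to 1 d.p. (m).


Convert speed: V = 164 / 3.6 = 45.5556 m/s
V^2 = 2075.3086
d = 2075.3086 / (2 * 0.91)
d = 2075.3086 / 1.82
d = 1140.3 m

1140.3


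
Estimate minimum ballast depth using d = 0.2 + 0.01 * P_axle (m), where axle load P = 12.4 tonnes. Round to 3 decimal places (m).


d = 0.2 + 0.01 * 12.4
d = 0.2 + 0.124
d = 0.324 m

0.324


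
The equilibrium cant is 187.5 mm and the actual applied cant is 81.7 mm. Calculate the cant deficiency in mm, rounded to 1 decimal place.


Cant deficiency = equilibrium cant - actual cant
CD = 187.5 - 81.7
CD = 105.8 mm

105.8


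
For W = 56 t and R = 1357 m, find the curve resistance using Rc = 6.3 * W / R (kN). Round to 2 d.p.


Rc = 6.3 * W / R
Rc = 6.3 * 56 / 1357
Rc = 352.8 / 1357
Rc = 0.26 kN

0.26


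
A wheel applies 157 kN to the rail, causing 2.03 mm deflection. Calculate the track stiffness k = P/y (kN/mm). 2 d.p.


Track stiffness k = P / y
k = 157 / 2.03
k = 77.34 kN/mm

77.34


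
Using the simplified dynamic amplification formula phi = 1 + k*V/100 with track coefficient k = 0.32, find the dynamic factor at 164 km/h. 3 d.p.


phi = 1 + k * V / 100
phi = 1 + 0.32 * 164 / 100
phi = 1 + 0.5248
phi = 1.525

1.525


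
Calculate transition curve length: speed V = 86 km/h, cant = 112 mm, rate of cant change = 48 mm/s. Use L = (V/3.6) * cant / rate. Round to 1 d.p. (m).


Convert speed: V = 86 / 3.6 = 23.8889 m/s
L = 23.8889 * 112 / 48
L = 2675.5556 / 48
L = 55.7 m

55.7


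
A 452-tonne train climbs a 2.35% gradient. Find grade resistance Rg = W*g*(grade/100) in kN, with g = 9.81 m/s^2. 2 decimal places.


Rg = W * 9.81 * grade / 100
Rg = 452 * 9.81 * 2.35 / 100
Rg = 4434.12 * 0.0235
Rg = 104.20 kN

104.20


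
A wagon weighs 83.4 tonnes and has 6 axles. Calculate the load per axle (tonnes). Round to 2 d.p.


Load per axle = total weight / number of axles
Load = 83.4 / 6
Load = 13.90 tonnes

13.90


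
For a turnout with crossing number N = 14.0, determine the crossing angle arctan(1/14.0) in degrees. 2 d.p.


1/N = 1/14.0 = 0.071429
angle = arctan(0.071429) = 0.071307 rad
angle = 0.071307 * 180/pi = 4.09 degrees

4.09


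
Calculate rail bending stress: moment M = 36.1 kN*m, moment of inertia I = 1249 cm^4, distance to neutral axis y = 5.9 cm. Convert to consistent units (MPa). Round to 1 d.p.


Convert units:
M = 36.1 kN*m = 36100000 N*mm
y = 5.9 cm = 59 mm
I = 1249 cm^4 = 12490000 mm^4
sigma = 36100000 * 59 / 12490000
sigma = 170.5 MPa

170.5


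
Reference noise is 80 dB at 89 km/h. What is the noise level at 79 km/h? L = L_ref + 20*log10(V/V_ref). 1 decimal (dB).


V/V_ref = 79 / 89 = 0.88764
log10(0.88764) = -0.051763
20 * -0.051763 = -1.0353
L = 80 + -1.0353 = 79.0 dB

79.0


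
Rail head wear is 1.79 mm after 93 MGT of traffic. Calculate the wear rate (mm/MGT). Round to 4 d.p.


Wear rate = total wear / cumulative tonnage
Rate = 1.79 / 93
Rate = 0.0192 mm/MGT

0.0192


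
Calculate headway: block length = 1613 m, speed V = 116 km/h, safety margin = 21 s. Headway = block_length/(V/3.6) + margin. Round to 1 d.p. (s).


V = 116 / 3.6 = 32.2222 m/s
Block traversal time = 1613 / 32.2222 = 50.0586 s
Headway = 50.0586 + 21
Headway = 71.1 s

71.1


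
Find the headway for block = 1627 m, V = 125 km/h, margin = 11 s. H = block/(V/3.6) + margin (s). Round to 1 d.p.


V = 125 / 3.6 = 34.7222 m/s
Block traversal time = 1627 / 34.7222 = 46.8576 s
Headway = 46.8576 + 11
Headway = 57.9 s

57.9


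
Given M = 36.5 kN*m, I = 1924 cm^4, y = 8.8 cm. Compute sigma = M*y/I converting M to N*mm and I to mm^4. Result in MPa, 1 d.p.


Convert units:
M = 36.5 kN*m = 36500000 N*mm
y = 8.8 cm = 88 mm
I = 1924 cm^4 = 19240000 mm^4
sigma = 36500000 * 88 / 19240000
sigma = 166.9 MPa

166.9


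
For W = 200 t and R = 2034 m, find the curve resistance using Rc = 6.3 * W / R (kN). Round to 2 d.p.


Rc = 6.3 * W / R
Rc = 6.3 * 200 / 2034
Rc = 1260.0 / 2034
Rc = 0.62 kN

0.62


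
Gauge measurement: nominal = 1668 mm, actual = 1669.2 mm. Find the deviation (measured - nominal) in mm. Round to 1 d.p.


Deviation = measured - nominal
Deviation = 1669.2 - 1668
Deviation = 1.2 mm

1.2


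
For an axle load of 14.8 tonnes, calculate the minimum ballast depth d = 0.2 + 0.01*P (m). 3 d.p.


d = 0.2 + 0.01 * 14.8
d = 0.2 + 0.148
d = 0.348 m

0.348


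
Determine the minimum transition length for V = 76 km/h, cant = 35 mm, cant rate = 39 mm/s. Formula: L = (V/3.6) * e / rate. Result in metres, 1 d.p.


Convert speed: V = 76 / 3.6 = 21.1111 m/s
L = 21.1111 * 35 / 39
L = 738.8889 / 39
L = 18.9 m

18.9


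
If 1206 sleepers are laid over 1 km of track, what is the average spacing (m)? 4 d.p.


Spacing = 1000 m / number of sleepers
Spacing = 1000 / 1206
Spacing = 0.8292 m

0.8292


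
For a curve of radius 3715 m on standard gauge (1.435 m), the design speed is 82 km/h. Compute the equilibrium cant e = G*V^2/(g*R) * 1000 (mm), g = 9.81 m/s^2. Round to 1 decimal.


Convert speed: V = 82 / 3.6 = 22.7778 m/s
Apply formula: e = 1.435 * 22.7778^2 / (9.81 * 3715)
e = 1.435 * 518.8272 / 36444.15
e = 0.020429 m = 20.4 mm

20.4


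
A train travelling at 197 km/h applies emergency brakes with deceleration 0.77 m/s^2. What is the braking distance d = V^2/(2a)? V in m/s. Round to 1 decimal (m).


Convert speed: V = 197 / 3.6 = 54.7222 m/s
V^2 = 2994.5216
d = 2994.5216 / (2 * 0.77)
d = 2994.5216 / 1.54
d = 1944.5 m

1944.5


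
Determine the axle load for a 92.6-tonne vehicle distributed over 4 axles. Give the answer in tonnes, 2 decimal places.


Load per axle = total weight / number of axles
Load = 92.6 / 4
Load = 23.15 tonnes

23.15


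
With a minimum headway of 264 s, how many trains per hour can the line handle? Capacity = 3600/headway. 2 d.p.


Capacity = 3600 / headway
Capacity = 3600 / 264
Capacity = 13.64 trains/hour

13.64


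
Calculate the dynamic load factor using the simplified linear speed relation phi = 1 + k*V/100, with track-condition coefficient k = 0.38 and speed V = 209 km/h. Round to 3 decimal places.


phi = 1 + k * V / 100
phi = 1 + 0.38 * 209 / 100
phi = 1 + 0.7942
phi = 1.794

1.794


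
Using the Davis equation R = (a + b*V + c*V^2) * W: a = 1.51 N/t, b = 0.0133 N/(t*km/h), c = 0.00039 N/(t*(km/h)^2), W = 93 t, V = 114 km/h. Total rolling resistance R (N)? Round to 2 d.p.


b*V = 0.0133 * 114 = 1.5162
c*V^2 = 0.00039 * 12996 = 5.06844
R_per_t = 1.51 + 1.5162 + 5.06844 = 8.09464 N/t
R_total = 8.09464 * 93 = 752.80 N

752.80


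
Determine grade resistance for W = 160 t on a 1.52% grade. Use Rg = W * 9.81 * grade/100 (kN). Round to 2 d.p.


Rg = W * 9.81 * grade / 100
Rg = 160 * 9.81 * 1.52 / 100
Rg = 1569.6 * 0.0152
Rg = 23.86 kN

23.86


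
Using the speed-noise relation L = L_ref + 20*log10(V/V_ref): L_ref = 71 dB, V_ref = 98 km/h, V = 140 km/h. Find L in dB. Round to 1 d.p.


V/V_ref = 140 / 98 = 1.428571
log10(1.428571) = 0.154902
20 * 0.154902 = 3.098
L = 71 + 3.098 = 74.1 dB

74.1


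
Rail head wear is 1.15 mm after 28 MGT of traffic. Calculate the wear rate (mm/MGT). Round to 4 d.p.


Wear rate = total wear / cumulative tonnage
Rate = 1.15 / 28
Rate = 0.0411 mm/MGT

0.0411


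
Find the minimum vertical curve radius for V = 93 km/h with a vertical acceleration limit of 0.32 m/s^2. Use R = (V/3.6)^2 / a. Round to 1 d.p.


Convert speed: V = 93 / 3.6 = 25.8333 m/s
V^2 = 667.3611 m^2/s^2
R_v = 667.3611 / 0.32
R_v = 2085.5 m

2085.5


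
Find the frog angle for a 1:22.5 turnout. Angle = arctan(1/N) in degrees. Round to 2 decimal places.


1/N = 1/22.5 = 0.044444
angle = arctan(0.044444) = 0.044415 rad
angle = 0.044415 * 180/pi = 2.54 degrees

2.54


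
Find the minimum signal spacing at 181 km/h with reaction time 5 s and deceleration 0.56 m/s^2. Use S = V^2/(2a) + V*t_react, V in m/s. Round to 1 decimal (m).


V = 181 / 3.6 = 50.2778 m/s
Braking distance = 50.2778^2 / (2*0.56) = 2257.0133 m
Sighting distance = 50.2778 * 5 = 251.3889 m
S = 2257.0133 + 251.3889 = 2508.4 m

2508.4


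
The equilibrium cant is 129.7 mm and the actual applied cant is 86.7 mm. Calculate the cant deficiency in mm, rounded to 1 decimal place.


Cant deficiency = equilibrium cant - actual cant
CD = 129.7 - 86.7
CD = 43.0 mm

43.0


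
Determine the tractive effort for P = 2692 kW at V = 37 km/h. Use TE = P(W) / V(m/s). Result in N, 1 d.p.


Convert: P = 2692 kW = 2692000 W
V = 37 / 3.6 = 10.2778 m/s
TE = 2692000 / 10.2778
TE = 261924.3 N

261924.3


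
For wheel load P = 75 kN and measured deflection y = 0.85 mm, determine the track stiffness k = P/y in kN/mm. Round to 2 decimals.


Track stiffness k = P / y
k = 75 / 0.85
k = 88.24 kN/mm

88.24


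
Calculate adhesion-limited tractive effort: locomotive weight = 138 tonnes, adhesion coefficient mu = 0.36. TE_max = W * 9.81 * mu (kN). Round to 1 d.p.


TE_max = W * g * mu
TE_max = 138 * 9.81 * 0.36
TE_max = 1353.78 * 0.36
TE_max = 487.4 kN

487.4


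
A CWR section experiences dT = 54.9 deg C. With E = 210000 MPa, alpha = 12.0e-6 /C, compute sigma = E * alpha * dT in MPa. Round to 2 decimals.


sigma = E * alpha * dT
sigma = 210000 * 12.0e-6 * 54.9
sigma = 2.52 * 54.9
sigma = 138.35 MPa

138.35


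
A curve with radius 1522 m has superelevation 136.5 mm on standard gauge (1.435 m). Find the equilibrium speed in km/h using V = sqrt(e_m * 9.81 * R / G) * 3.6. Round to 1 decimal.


Convert cant: e = 136.5 mm = 0.1365 m
V_ms = sqrt(0.1365 * 9.81 * 1522 / 1.435)
V_ms = sqrt(1420.248732) = 37.6862 m/s
V = 37.6862 * 3.6 = 135.7 km/h

135.7


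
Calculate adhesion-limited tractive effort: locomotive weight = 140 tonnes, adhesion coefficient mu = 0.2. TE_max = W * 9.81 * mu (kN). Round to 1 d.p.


TE_max = W * g * mu
TE_max = 140 * 9.81 * 0.2
TE_max = 1373.4 * 0.2
TE_max = 274.7 kN

274.7


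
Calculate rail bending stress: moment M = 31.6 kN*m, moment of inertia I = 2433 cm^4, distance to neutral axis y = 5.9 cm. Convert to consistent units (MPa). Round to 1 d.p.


Convert units:
M = 31.6 kN*m = 31600000 N*mm
y = 5.9 cm = 59 mm
I = 2433 cm^4 = 24330000 mm^4
sigma = 31600000 * 59 / 24330000
sigma = 76.6 MPa

76.6


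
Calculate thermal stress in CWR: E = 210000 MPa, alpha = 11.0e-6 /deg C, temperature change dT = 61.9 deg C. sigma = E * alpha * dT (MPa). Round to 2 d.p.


sigma = E * alpha * dT
sigma = 210000 * 11.0e-6 * 61.9
sigma = 2.31 * 61.9
sigma = 142.99 MPa

142.99


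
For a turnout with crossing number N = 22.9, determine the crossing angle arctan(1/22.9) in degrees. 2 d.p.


1/N = 1/22.9 = 0.043668
angle = arctan(0.043668) = 0.04364 rad
angle = 0.04364 * 180/pi = 2.50 degrees

2.50


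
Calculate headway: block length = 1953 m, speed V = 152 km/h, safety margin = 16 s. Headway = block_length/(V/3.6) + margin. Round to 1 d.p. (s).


V = 152 / 3.6 = 42.2222 m/s
Block traversal time = 1953 / 42.2222 = 46.2553 s
Headway = 46.2553 + 16
Headway = 62.3 s

62.3


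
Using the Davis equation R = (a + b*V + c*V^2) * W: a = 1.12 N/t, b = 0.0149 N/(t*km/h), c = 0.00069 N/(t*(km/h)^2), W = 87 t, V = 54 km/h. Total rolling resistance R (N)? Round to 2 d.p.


b*V = 0.0149 * 54 = 0.8046
c*V^2 = 0.00069 * 2916 = 2.01204
R_per_t = 1.12 + 0.8046 + 2.01204 = 3.93664 N/t
R_total = 3.93664 * 87 = 342.49 N

342.49


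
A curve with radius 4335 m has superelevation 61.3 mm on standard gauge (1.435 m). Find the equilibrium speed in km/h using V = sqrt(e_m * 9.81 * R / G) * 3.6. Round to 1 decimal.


Convert cant: e = 61.3 mm = 0.0613 m
V_ms = sqrt(0.0613 * 9.81 * 4335 / 1.435)
V_ms = sqrt(1816.63084) = 42.622 m/s
V = 42.622 * 3.6 = 153.4 km/h

153.4


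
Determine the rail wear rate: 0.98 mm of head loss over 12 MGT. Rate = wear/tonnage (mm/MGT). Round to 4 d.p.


Wear rate = total wear / cumulative tonnage
Rate = 0.98 / 12
Rate = 0.0817 mm/MGT

0.0817


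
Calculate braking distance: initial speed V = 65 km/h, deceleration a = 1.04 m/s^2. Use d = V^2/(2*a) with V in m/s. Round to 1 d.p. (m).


Convert speed: V = 65 / 3.6 = 18.0556 m/s
V^2 = 326.0031
d = 326.0031 / (2 * 1.04)
d = 326.0031 / 2.08
d = 156.7 m

156.7


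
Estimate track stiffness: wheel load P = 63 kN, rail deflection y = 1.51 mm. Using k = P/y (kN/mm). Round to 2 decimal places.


Track stiffness k = P / y
k = 63 / 1.51
k = 41.72 kN/mm

41.72


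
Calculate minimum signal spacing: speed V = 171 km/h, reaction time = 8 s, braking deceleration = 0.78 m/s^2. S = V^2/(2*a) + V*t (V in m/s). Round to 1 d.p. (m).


V = 171 / 3.6 = 47.5 m/s
Braking distance = 47.5^2 / (2*0.78) = 1446.3141 m
Sighting distance = 47.5 * 8 = 380.0 m
S = 1446.3141 + 380.0 = 1826.3 m

1826.3


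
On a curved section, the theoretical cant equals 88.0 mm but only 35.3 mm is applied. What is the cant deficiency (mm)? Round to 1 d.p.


Cant deficiency = equilibrium cant - actual cant
CD = 88.0 - 35.3
CD = 52.7 mm

52.7


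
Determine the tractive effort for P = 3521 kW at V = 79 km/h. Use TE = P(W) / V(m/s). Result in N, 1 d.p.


Convert: P = 3521 kW = 3521000 W
V = 79 / 3.6 = 21.9444 m/s
TE = 3521000 / 21.9444
TE = 160450.6 N

160450.6


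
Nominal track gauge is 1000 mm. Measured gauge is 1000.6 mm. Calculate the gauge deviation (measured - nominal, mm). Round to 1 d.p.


Deviation = measured - nominal
Deviation = 1000.6 - 1000
Deviation = 0.6 mm

0.6


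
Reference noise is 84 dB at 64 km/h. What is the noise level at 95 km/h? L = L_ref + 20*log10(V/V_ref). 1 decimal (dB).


V/V_ref = 95 / 64 = 1.484375
log10(1.484375) = 0.171544
20 * 0.171544 = 3.4309
L = 84 + 3.4309 = 87.4 dB

87.4


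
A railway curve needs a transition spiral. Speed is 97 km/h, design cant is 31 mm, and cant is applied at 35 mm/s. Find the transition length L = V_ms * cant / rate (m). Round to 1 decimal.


Convert speed: V = 97 / 3.6 = 26.9444 m/s
L = 26.9444 * 31 / 35
L = 835.2778 / 35
L = 23.9 m

23.9


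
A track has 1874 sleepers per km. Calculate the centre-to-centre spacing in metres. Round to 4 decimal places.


Spacing = 1000 m / number of sleepers
Spacing = 1000 / 1874
Spacing = 0.5336 m

0.5336


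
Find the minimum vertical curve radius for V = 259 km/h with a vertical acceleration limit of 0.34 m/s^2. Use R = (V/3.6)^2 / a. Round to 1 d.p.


Convert speed: V = 259 / 3.6 = 71.9444 m/s
V^2 = 5176.0031 m^2/s^2
R_v = 5176.0031 / 0.34
R_v = 15223.5 m

15223.5


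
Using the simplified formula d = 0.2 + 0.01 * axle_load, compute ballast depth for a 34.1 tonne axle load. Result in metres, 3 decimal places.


d = 0.2 + 0.01 * 34.1
d = 0.2 + 0.341
d = 0.541 m

0.541


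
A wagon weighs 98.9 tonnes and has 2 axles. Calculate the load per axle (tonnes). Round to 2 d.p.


Load per axle = total weight / number of axles
Load = 98.9 / 2
Load = 49.45 tonnes

49.45


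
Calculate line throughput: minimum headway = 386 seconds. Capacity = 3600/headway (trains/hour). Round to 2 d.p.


Capacity = 3600 / headway
Capacity = 3600 / 386
Capacity = 9.33 trains/hour

9.33


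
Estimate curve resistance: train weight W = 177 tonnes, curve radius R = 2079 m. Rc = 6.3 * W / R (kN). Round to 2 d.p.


Rc = 6.3 * W / R
Rc = 6.3 * 177 / 2079
Rc = 1115.1 / 2079
Rc = 0.54 kN

0.54


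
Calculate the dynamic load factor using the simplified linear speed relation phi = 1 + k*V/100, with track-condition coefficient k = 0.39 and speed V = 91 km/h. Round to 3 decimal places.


phi = 1 + k * V / 100
phi = 1 + 0.39 * 91 / 100
phi = 1 + 0.3549
phi = 1.355

1.355


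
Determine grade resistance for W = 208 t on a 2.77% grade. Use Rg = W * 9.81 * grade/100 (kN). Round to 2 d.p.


Rg = W * 9.81 * grade / 100
Rg = 208 * 9.81 * 2.77 / 100
Rg = 2040.48 * 0.0277
Rg = 56.52 kN

56.52


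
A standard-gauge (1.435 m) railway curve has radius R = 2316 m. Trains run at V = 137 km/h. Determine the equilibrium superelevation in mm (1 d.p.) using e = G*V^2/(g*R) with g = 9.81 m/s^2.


Convert speed: V = 137 / 3.6 = 38.0556 m/s
Apply formula: e = 1.435 * 38.0556^2 / (9.81 * 2316)
e = 1.435 * 1448.2253 / 22719.96
e = 0.09147 m = 91.5 mm

91.5


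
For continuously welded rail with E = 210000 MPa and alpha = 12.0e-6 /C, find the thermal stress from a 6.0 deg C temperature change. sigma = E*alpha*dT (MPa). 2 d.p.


sigma = E * alpha * dT
sigma = 210000 * 12.0e-6 * 6.0
sigma = 2.52 * 6.0
sigma = 15.12 MPa

15.12


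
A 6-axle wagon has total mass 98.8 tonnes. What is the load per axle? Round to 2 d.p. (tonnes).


Load per axle = total weight / number of axles
Load = 98.8 / 6
Load = 16.47 tonnes

16.47


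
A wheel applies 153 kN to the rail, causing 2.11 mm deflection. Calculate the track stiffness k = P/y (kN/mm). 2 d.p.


Track stiffness k = P / y
k = 153 / 2.11
k = 72.51 kN/mm

72.51


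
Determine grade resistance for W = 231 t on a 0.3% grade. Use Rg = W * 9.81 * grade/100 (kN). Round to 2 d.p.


Rg = W * 9.81 * grade / 100
Rg = 231 * 9.81 * 0.3 / 100
Rg = 2266.11 * 0.003
Rg = 6.80 kN

6.80


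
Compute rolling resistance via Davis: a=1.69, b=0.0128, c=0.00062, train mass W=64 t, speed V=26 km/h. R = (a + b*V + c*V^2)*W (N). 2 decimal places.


b*V = 0.0128 * 26 = 0.3328
c*V^2 = 0.00062 * 676 = 0.41912
R_per_t = 1.69 + 0.3328 + 0.41912 = 2.44192 N/t
R_total = 2.44192 * 64 = 156.28 N

156.28


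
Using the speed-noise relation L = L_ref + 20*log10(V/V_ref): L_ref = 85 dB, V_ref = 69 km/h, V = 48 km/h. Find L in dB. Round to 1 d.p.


V/V_ref = 48 / 69 = 0.695652
log10(0.695652) = -0.157608
20 * -0.157608 = -3.1522
L = 85 + -3.1522 = 81.8 dB

81.8
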